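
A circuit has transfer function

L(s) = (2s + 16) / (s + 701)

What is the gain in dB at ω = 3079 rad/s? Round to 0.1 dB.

5.8 dB

Substitute s = j3079:
Numerator: 2(j3079) + 16 = 16 + j6158
Denominator: (j3079) + 701 = 701 + j3079
|N| = √(16² + 6158²) ≈ 6158, ∠N ≈ 89.85°
|D| = √(701² + 3079²) ≈ 3157.8, ∠D ≈ 77.17°
|L| = 6158 / 3157.8 ≈ 1.9501
Gain = 20 log₁₀(1.9501) ≈ 5.80 dB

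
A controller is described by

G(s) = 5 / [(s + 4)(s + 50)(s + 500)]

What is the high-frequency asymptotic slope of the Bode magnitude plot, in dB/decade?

Each pole contributes −20 dB/decade at high frequency; each zero contributes +20 dB/decade.
Net: 0 zero(s) − 3 pole(s) → -60 dB/decade.

-60 dB/decade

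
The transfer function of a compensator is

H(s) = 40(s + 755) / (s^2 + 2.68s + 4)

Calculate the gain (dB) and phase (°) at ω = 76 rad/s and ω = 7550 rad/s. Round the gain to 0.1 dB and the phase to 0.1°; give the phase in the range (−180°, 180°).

At s = jω = j76:
zero (s+755): 755 + j76 → |·| = √(755²+76²) = √575801 ≈ 758.82, ∠ = arctan(76/755) ≈ 5.75°
quadratic: (j76)² + 2.68·j76 + 4 = -5772 + j203.68 → |·| ≈ 5775.6, ∠ ≈ 177.98°
|H| = 40 · 758.82 / 5775.6 ≈ 5.2554
Gain = 20 log₁₀(5.2554) ≈ 14.41 dB
∠H = 5.75° − 177.98° = -172.23°

At s = jω = j7550:
zero (s+755): 755 + j7550 → |·| = √(755²+7550²) = √57572525 ≈ 7587.7, ∠ = arctan(7550/755) ≈ 84.29°
quadratic: (j7550)² + 2.68·j7550 + 4 = -57002496 + j20234 → |·| ≈ 5.7002e+07, ∠ ≈ 179.98°
|H| = 40 · 7587.7 / 5.7002e+07 ≈ 0.0053245
Gain = 20 log₁₀(0.0053245) ≈ -45.47 dB
∠H = 84.29° − 179.98° = -95.69°

ω = 76: 14.4 dB, -172.2°; ω = 7550: -45.5 dB, -95.7°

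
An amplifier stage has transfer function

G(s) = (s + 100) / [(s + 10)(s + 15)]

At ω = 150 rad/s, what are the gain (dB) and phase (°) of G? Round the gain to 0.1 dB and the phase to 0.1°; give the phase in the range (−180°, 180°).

-42.0 dB, -114.2°

At s = jω = j150:
zero (s+100): 100 + j150 → |·| = √(100²+150²) = √32500 ≈ 180.28, ∠ = arctan(150/100) ≈ 56.31°
pole (s+10): 10 + j150 → |·| = √(10²+150²) = √22600 ≈ 150.33, ∠ = arctan(150/10) ≈ 86.19°
pole (s+15): 15 + j150 → |·| = √(15²+150²) = √22725 ≈ 150.75, ∠ = arctan(150/15) ≈ 84.29°
|G| = 1 · 180.28 / 22662 ≈ 0.0079552
Gain = 20 log₁₀(0.0079552) ≈ -41.99 dB
∠G = 56.31° − 170.48° = -114.17°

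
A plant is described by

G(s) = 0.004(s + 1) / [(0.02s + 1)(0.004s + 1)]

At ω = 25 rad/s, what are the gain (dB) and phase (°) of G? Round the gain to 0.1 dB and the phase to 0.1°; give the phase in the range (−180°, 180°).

-21.0 dB, 55.4°

At ω = 25 rad/s:
zero (1 + j25·1) = 1 + j25 → |·| ≈ 25.02, ∠ ≈ 87.71°
pole (1 + j25·0.02) = 1 + j0.5 → |·| ≈ 1.118, ∠ ≈ 26.57°
pole (1 + j25·0.004) = 1 + j0.1 → |·| ≈ 1.005, ∠ ≈ 5.71°
|G| = 0.004 · 25.02 / (1.118 · 1.005) ≈ 0.089072
Gain = 20 log₁₀(0.089072) ≈ -21.01 dB
∠G = (87.71°) − (26.57° + 5.71°) = 55.43°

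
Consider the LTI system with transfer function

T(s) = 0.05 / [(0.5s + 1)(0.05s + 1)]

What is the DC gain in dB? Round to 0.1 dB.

-26.0 dB

T(0) = 0.05 · 1 / 1 = 0.05
20 log₁₀(0.05) ≈ -26.02 dB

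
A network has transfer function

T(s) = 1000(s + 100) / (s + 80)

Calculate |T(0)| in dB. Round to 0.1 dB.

61.9 dB

T(0) = 1000·100 / (80) = 1250
20 log₁₀(1250) ≈ 61.94 dB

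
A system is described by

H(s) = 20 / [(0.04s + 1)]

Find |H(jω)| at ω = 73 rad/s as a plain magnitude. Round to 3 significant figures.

At ω = 73 rad/s:
pole (1 + j73·0.04) = 1 + j2.92 → |·| ≈ 3.0865, ∠ ≈ 71.10°
|H| = 20 · 1 / (3.0865) ≈ 6.4798

6.48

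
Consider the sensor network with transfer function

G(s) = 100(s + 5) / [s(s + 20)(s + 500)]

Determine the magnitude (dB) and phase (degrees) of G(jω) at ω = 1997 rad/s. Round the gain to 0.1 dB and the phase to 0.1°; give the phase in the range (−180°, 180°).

-92.3 dB, -165.5°

At s = jω = j1997:
zero (s+5): 5 + j1997 → |·| = √(5²+1997²) = √3988034 ≈ 1997, ∠ = arctan(1997/5) ≈ 89.86°
pole (s+20): 20 + j1997 → |·| = √(20²+1997²) = √3988409 ≈ 1997.1, ∠ = arctan(1997/20) ≈ 89.43°
pole (s+500): 500 + j1997 → |·| = √(500²+1997²) = √4238009 ≈ 2058.6, ∠ = arctan(1997/500) ≈ 75.94°
pole at origin: |s| = 1997, ∠ = 90.00° (in denominator)
|G| = 100 · 1997 / 8.2101e+09 ≈ 2.4324e-05
Gain = 20 log₁₀(2.4324e-05) ≈ -92.28 dB
∠G = 89.86° − 255.37° = -165.51°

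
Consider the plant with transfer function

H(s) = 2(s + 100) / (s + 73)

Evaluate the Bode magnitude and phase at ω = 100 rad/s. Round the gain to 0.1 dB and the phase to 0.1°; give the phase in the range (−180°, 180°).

7.2 dB, -8.9°

At s = jω = j100:
zero (s+100): 100 + j100 → |·| = √(100²+100²) = √20000 ≈ 141.42, ∠ = arctan(100/100) ≈ 45.00°
pole (s+73): 73 + j100 → |·| = √(73²+100²) = √15329 ≈ 123.81, ∠ = arctan(100/73) ≈ 53.87°
|H| = 2 · 141.42 / 123.81 ≈ 2.2845
Gain = 20 log₁₀(2.2845) ≈ 7.18 dB
∠H = 45.00° − 53.87° = -8.87°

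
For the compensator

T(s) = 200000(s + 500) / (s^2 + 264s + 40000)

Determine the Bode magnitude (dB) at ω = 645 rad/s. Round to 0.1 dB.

51.9 dB

At s = jω = j645:
zero (s+500): 500 + j645 → |·| = √(500²+645²) = √666025 ≈ 816.1, ∠ = arctan(645/500) ≈ 52.22°
quadratic: (j645)² + 264·j645 + 40000 = -376025 + j170280 → |·| ≈ 4.1278e+05, ∠ ≈ 155.64°
|T| = 200000 · 816.1 / 4.1278e+05 ≈ 395.42
Gain = 20 log₁₀(395.42) ≈ 51.94 dB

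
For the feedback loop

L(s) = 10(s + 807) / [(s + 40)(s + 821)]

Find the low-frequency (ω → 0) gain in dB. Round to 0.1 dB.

L(0) = 10·807 / (40·821) ≈ 0.24574
20 log₁₀(0.24574) ≈ -12.19 dB

-12.2 dB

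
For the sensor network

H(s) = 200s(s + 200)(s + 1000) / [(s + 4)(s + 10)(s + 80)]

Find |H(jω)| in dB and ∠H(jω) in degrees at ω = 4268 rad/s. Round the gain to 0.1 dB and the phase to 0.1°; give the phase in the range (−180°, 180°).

At s = jω = j4268:
zero (s+200): 200 + j4268 → |·| = √(200²+4268²) = √18255824 ≈ 4272.7, ∠ = arctan(4268/200) ≈ 87.32°
zero (s+1000): 1000 + j4268 → |·| = √(1000²+4268²) = √19215824 ≈ 4383.6, ∠ = arctan(4268/1000) ≈ 76.81°
zero at origin: s = j4268 → |·| = 4268, ∠ = 90.00°
pole (s+4): 4 + j4268 → |·| = √(4²+4268²) = √18215840 ≈ 4268, ∠ = arctan(4268/4) ≈ 89.95°
pole (s+10): 10 + j4268 → |·| = √(10²+4268²) = √18215924 ≈ 4268, ∠ = arctan(4268/10) ≈ 89.87°
pole (s+80): 80 + j4268 → |·| = √(80²+4268²) = √18222224 ≈ 4268.7, ∠ = arctan(4268/80) ≈ 88.93°
|H| = 200 · 7.9939e+10 / 7.7758e+10 ≈ 205.61
Gain = 20 log₁₀(205.61) ≈ 46.26 dB
∠H = 254.13° − 268.75° = -14.62°

46.3 dB, -14.6°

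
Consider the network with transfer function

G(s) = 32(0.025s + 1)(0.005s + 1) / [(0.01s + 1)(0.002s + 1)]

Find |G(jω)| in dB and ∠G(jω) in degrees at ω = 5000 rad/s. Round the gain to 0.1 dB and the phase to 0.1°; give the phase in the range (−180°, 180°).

46.0 dB, 4.1°

At ω = 5000 rad/s:
zero (1 + j5000·0.025) = 1 + j125 → |·| ≈ 125, ∠ ≈ 89.54°
zero (1 + j5000·0.005) = 1 + j25 → |·| ≈ 25.02, ∠ ≈ 87.71°
pole (1 + j5000·0.01) = 1 + j50 → |·| ≈ 50.01, ∠ ≈ 88.85°
pole (1 + j5000·0.002) = 1 + j10 → |·| ≈ 10.05, ∠ ≈ 84.29°
|G| = 32 · 125 · 25.02 / (50.01 · 10.05) ≈ 199.12
Gain = 20 log₁₀(199.12) ≈ 45.98 dB
∠G = (89.54° + 87.71°) − (88.85° + 84.29°) = 4.11°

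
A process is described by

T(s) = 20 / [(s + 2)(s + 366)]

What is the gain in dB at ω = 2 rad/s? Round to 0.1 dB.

At s = jω = j2:
pole (s+2): 2 + j2 → |·| = √(2²+2²) = √8 ≈ 2.8284, ∠ = arctan(2/2) ≈ 45.00°
pole (s+366): 366 + j2 → |·| = √(366²+2²) = √133960 ≈ 366.01, ∠ = arctan(2/366) ≈ 0.31°
|T| = 20 / 1035.2 ≈ 0.01932
Gain = 20 log₁₀(0.01932) ≈ -34.28 dB

-34.3 dB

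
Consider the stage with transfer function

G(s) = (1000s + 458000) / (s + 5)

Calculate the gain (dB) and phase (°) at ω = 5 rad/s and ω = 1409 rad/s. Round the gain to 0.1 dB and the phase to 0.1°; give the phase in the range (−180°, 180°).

ω = 5: 96.2 dB, -44.4°; ω = 1409: 60.4 dB, -17.8°

Substitute s = j5:
Numerator: 1000(j5) + 458000 = 458000 + j5000
Denominator: (j5) + 5 = 5 + j5
|N| = √(458000² + 5000²) ≈ 4.5803e+05, ∠N ≈ 0.63°
|D| = √(5² + 5²) ≈ 7.0711, ∠D ≈ 45.00°
|G| = 4.5803e+05 / 7.0711 ≈ 64775
Gain = 20 log₁₀(64775) ≈ 96.23 dB
∠G = 0.63° − 45.00° = -44.37°

Substitute s = j1409:
Numerator: 1000(j1409) + 458000 = 458000 + j1409000
Denominator: (j1409) + 5 = 5 + j1409
|N| = √(458000² + 1409000²) ≈ 1.4816e+06, ∠N ≈ 71.99°
|D| = √(5² + 1409²) ≈ 1409, ∠D ≈ 89.80°
|G| = 1.4816e+06 / 1409 ≈ 1051.5
Gain = 20 log₁₀(1051.5) ≈ 60.44 dB
∠G = 71.99° − 89.80° = -17.81°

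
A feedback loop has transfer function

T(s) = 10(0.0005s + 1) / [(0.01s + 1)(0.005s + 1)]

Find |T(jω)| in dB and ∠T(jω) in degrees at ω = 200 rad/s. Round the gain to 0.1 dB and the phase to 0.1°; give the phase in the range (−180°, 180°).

At ω = 200 rad/s:
zero (1 + j200·0.0005) = 1 + j0.1 → |·| ≈ 1.005, ∠ ≈ 5.71°
pole (1 + j200·0.01) = 1 + j2 → |·| ≈ 2.2361, ∠ ≈ 63.43°
pole (1 + j200·0.005) = 1 + j1 → |·| ≈ 1.4142, ∠ ≈ 45.00°
|T| = 10 · 1.005 / (2.2361 · 1.4142) ≈ 3.1781
Gain = 20 log₁₀(3.1781) ≈ 10.04 dB
∠T = (5.71°) − (63.43° + 45.00°) = -102.72°

10.0 dB, -102.7°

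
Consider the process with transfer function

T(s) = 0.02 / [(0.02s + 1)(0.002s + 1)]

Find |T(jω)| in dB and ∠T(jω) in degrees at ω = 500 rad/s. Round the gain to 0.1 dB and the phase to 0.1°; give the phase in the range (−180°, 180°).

At ω = 500 rad/s:
pole (1 + j500·0.02) = 1 + j10 → |·| ≈ 10.05, ∠ ≈ 84.29°
pole (1 + j500·0.002) = 1 + j1 → |·| ≈ 1.4142, ∠ ≈ 45.00°
|T| = 0.02 · 1 / (10.05 · 1.4142) ≈ 0.0014072
Gain = 20 log₁₀(0.0014072) ≈ -57.03 dB
∠T = (0°) − (84.29° + 45.00°) = -129.29°

-57.0 dB, -129.3°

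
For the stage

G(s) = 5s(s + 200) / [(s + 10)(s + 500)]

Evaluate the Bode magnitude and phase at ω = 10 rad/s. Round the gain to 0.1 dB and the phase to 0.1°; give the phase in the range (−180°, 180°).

3.0 dB, 46.7°

At s = jω = j10:
zero (s+200): 200 + j10 → |·| = √(200²+10²) = √40100 ≈ 200.25, ∠ = arctan(10/200) ≈ 2.86°
zero at origin: s = j10 → |·| = 10, ∠ = 90.00°
pole (s+10): 10 + j10 → |·| = √(10²+10²) = √200 ≈ 14.142, ∠ = arctan(10/10) ≈ 45.00°
pole (s+500): 500 + j10 → |·| = √(500²+10²) = √250100 ≈ 500.1, ∠ = arctan(10/500) ≈ 1.15°
|G| = 5 · 2002.5 / 7072.4 ≈ 1.4157
Gain = 20 log₁₀(1.4157) ≈ 3.02 dB
∠G = 92.86° − 46.15° = 46.71°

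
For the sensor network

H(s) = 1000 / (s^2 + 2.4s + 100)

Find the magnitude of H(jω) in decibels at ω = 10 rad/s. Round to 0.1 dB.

At s = jω = j10:
quadratic: (j10)² + 2.4·j10 + 100 = 0 + j24 → |·| ≈ 24, ∠ ≈ 90.00°
|H| = 1000 / 24 ≈ 41.667
Gain = 20 log₁₀(41.667) ≈ 32.40 dB

32.4 dB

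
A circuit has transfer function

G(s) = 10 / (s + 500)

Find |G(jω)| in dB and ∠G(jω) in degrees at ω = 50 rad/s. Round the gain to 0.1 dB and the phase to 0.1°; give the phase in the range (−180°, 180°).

-34.0 dB, -5.7°

Substitute s = j50:
Numerator: 10 = 10 + j0
Denominator: (j50) + 500 = 500 + j50
|N| = √(10² + 0²) ≈ 10, ∠N ≈ 0.00°
|D| = √(500² + 50²) ≈ 502.49, ∠D ≈ 5.71°
|G| = 10 / 502.49 ≈ 0.019901
Gain = 20 log₁₀(0.019901) ≈ -34.02 dB
∠G = 0.00° − 5.71° = -5.71°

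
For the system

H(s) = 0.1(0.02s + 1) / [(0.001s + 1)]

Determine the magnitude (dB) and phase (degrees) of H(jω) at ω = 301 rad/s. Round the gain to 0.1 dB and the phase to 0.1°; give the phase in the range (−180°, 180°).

At ω = 301 rad/s:
zero (1 + j301·0.02) = 1 + j6.02 → |·| ≈ 6.1025, ∠ ≈ 80.57°
pole (1 + j301·0.001) = 1 + j0.301 → |·| ≈ 1.0443, ∠ ≈ 16.75°
|H| = 0.1 · 6.1025 / (1.0443) ≈ 0.58436
Gain = 20 log₁₀(0.58436) ≈ -4.67 dB
∠H = (80.57°) − (16.75°) = 63.82°

-4.7 dB, 63.8°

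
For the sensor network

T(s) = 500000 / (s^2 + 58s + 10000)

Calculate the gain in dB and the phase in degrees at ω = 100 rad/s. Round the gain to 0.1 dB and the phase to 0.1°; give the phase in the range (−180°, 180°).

38.7 dB, -90.0°

At s = jω = j100:
quadratic: (j100)² + 58·j100 + 10000 = 0 + j5800 → |·| ≈ 5800, ∠ ≈ 90.00°
|T| = 500000 / 5800 ≈ 86.207
Gain = 20 log₁₀(86.207) ≈ 38.71 dB
∠T = 0.00° − 90.00° = -90.00°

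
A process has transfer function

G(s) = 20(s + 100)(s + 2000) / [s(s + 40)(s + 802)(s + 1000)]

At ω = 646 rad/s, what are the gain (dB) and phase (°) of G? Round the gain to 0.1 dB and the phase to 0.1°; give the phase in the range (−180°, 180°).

At s = jω = j646:
zero (s+100): 100 + j646 → |·| = √(100²+646²) = √427316 ≈ 653.69, ∠ = arctan(646/100) ≈ 81.20°
zero (s+2000): 2000 + j646 → |·| = √(2000²+646²) = √4417316 ≈ 2101.7, ∠ = arctan(646/2000) ≈ 17.90°
pole (s+40): 40 + j646 → |·| = √(40²+646²) = √418916 ≈ 647.24, ∠ = arctan(646/40) ≈ 86.46°
pole (s+802): 802 + j646 → |·| = √(802²+646²) = √1060520 ≈ 1029.8, ∠ = arctan(646/802) ≈ 38.85°
pole (s+1000): 1000 + j646 → |·| = √(1000²+646²) = √1417316 ≈ 1190.5, ∠ = arctan(646/1000) ≈ 32.86°
pole at origin: |s| = 646, ∠ = 90.00° (in denominator)
|G| = 20 · 1.3739e+06 / 5.126e+11 ≈ 5.3605e-05
Gain = 20 log₁₀(5.3605e-05) ≈ -85.42 dB
∠G = 99.10° − 248.17° = -149.07°

-85.4 dB, -149.1°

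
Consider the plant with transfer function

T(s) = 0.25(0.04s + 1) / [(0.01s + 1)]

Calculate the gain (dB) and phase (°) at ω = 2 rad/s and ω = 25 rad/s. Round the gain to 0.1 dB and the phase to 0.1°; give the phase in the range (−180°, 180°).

ω = 2: -12.0 dB, 3.4°; ω = 25: -9.3 dB, 31.0°

At ω = 2 rad/s:
zero (1 + j2·0.04) = 1 + j0.08 → |·| ≈ 1.0032, ∠ ≈ 4.57°
pole (1 + j2·0.01) = 1 + j0.02 → |·| ≈ 1.0002, ∠ ≈ 1.15°
|T| = 0.25 · 1.0032 / (1.0002) ≈ 0.25075
Gain = 20 log₁₀(0.25075) ≈ -12.02 dB
∠T = (4.57°) − (1.15°) = 3.42°

At ω = 25 rad/s:
zero (1 + j25·0.04) = 1 + j1 → |·| ≈ 1.4142, ∠ ≈ 45.00°
pole (1 + j25·0.01) = 1 + j0.25 → |·| ≈ 1.0308, ∠ ≈ 14.04°
|T| = 0.25 · 1.4142 / (1.0308) ≈ 0.34299
Gain = 20 log₁₀(0.34299) ≈ -9.29 dB
∠T = (45.00°) − (14.04°) = 30.96°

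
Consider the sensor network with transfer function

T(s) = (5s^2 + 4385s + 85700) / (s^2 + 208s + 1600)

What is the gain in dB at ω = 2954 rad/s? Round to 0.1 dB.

14.3 dB

Substitute s = j2954:
Numerator: 5(j2954)^2 + 4385(j2954) + 85700 = -43544880 + j12953290
Denominator: (j2954)^2 + 208(j2954) + 1600 = -8724516 + j614432
|N| = √(43544880² + 12953290²) ≈ 4.5431e+07, ∠N ≈ 163.43°
|D| = √(8724516² + 614432²) ≈ 8.7461e+06, ∠D ≈ 175.97°
|T| = 4.5431e+07 / 8.7461e+06 ≈ 5.1944
Gain = 20 log₁₀(5.1944) ≈ 14.31 dB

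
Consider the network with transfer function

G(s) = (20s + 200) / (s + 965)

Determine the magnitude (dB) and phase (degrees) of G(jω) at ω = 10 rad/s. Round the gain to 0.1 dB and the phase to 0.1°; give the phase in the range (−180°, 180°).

Substitute s = j10:
Numerator: 20(j10) + 200 = 200 + j200
Denominator: (j10) + 965 = 965 + j10
|N| = √(200² + 200²) ≈ 282.84, ∠N ≈ 45.00°
|D| = √(965² + 10²) ≈ 965.05, ∠D ≈ 0.59°
|G| = 282.84 / 965.05 ≈ 0.29308
Gain = 20 log₁₀(0.29308) ≈ -10.66 dB
∠G = 45.00° − 0.59° = 44.41°

-10.7 dB, 44.4°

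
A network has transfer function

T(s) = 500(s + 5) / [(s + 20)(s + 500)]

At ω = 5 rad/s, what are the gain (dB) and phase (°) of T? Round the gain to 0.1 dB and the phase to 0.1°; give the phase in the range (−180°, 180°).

-9.3 dB, 30.4°

At s = jω = j5:
zero (s+5): 5 + j5 → |·| = √(5²+5²) = √50 ≈ 7.0711, ∠ = arctan(5/5) ≈ 45.00°
pole (s+20): 20 + j5 → |·| = √(20²+5²) = √425 ≈ 20.616, ∠ = arctan(5/20) ≈ 14.04°
pole (s+500): 500 + j5 → |·| = √(500²+5²) = √250025 ≈ 500.02, ∠ = arctan(5/500) ≈ 0.57°
|T| = 500 · 7.0711 / 10308 ≈ 0.34299
Gain = 20 log₁₀(0.34299) ≈ -9.29 dB
∠T = 45.00° − 14.61° = 30.39°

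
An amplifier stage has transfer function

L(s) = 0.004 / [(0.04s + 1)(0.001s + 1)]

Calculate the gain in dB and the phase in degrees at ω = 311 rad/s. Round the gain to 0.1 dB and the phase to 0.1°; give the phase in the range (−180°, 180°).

At ω = 311 rad/s:
pole (1 + j311·0.04) = 1 + j12.44 → |·| ≈ 12.48, ∠ ≈ 85.40°
pole (1 + j311·0.001) = 1 + j0.311 → |·| ≈ 1.0472, ∠ ≈ 17.28°
|L| = 0.004 · 1 / (12.48 · 1.0472) ≈ 0.00030607
Gain = 20 log₁₀(0.00030607) ≈ -70.28 dB
∠L = (0°) − (85.40° + 17.28°) = -102.68°

-70.3 dB, -102.7°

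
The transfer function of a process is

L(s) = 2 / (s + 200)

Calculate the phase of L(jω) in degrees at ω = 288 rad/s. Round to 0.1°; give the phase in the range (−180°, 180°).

Substitute s = j288:
Numerator: 2 = 2 + j0
Denominator: (j288) + 200 = 200 + j288
|N| = √(2² + 0²) ≈ 2, ∠N ≈ 0.00°
|D| = √(200² + 288²) ≈ 350.63, ∠D ≈ 55.22°
∠L = 0.00° − 55.22° = -55.22°

-55.2°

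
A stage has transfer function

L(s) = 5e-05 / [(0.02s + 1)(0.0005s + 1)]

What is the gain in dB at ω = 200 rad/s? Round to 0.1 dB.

At ω = 200 rad/s:
pole (1 + j200·0.02) = 1 + j4 → |·| ≈ 4.1231, ∠ ≈ 75.96°
pole (1 + j200·0.0005) = 1 + j0.1 → |·| ≈ 1.005, ∠ ≈ 5.71°
|L| = 5e-05 · 1 / (4.1231 · 1.005) ≈ 1.2066e-05
Gain = 20 log₁₀(1.2066e-05) ≈ -98.37 dB

-98.4 dB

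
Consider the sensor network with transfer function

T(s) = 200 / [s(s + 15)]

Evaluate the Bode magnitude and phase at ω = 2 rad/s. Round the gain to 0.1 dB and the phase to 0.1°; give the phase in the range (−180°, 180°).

At s = jω = j2:
pole (s+15): 15 + j2 → |·| = √(15²+2²) = √229 ≈ 15.133, ∠ = arctan(2/15) ≈ 7.59°
pole at origin: |s| = 2, ∠ = 90.00° (in denominator)
|T| = 200 / 30.266 ≈ 6.6081
Gain = 20 log₁₀(6.6081) ≈ 16.40 dB
∠T = 0.00° − 97.59° = -97.59°

16.4 dB, -97.6°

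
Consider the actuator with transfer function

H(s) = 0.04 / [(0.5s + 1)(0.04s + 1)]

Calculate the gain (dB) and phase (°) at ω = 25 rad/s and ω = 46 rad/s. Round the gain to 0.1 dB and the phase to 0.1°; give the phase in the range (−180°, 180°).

At ω = 25 rad/s:
pole (1 + j25·0.5) = 1 + j12.5 → |·| ≈ 12.54, ∠ ≈ 85.43°
pole (1 + j25·0.04) = 1 + j1 → |·| ≈ 1.4142, ∠ ≈ 45.00°
|H| = 0.04 · 1 / (12.54 · 1.4142) ≈ 0.0022555
Gain = 20 log₁₀(0.0022555) ≈ -52.94 dB
∠H = (0°) − (85.43° + 45.00°) = -130.43°

At ω = 46 rad/s:
pole (1 + j46·0.5) = 1 + j23 → |·| ≈ 23.022, ∠ ≈ 87.51°
pole (1 + j46·0.04) = 1 + j1.84 → |·| ≈ 2.0942, ∠ ≈ 61.48°
|H| = 0.04 · 1 / (23.022 · 2.0942) ≈ 0.00082966
Gain = 20 log₁₀(0.00082966) ≈ -61.62 dB
∠H = (0°) − (87.51° + 61.48°) = -148.99°

ω = 25: -52.9 dB, -130.4°; ω = 46: -61.6 dB, -149.0°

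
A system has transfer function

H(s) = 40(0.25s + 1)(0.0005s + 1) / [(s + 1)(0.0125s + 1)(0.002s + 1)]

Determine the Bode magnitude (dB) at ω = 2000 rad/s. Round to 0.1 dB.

At ω = 2000 rad/s:
zero (1 + j2000·0.25) = 1 + j500 → |·| ≈ 500, ∠ ≈ 89.89°
zero (1 + j2000·0.0005) = 1 + j1 → |·| ≈ 1.4142, ∠ ≈ 45.00°
pole (1 + j2000·1) = 1 + j2000 → |·| ≈ 2000, ∠ ≈ 89.97°
pole (1 + j2000·0.0125) = 1 + j25 → |·| ≈ 25.02, ∠ ≈ 87.71°
pole (1 + j2000·0.002) = 1 + j4 → |·| ≈ 4.1231, ∠ ≈ 75.96°
|H| = 40 · 500 · 1.4142 / (2000 · 25.02 · 4.1231) ≈ 0.13709
Gain = 20 log₁₀(0.13709) ≈ -17.26 dB

-17.3 dB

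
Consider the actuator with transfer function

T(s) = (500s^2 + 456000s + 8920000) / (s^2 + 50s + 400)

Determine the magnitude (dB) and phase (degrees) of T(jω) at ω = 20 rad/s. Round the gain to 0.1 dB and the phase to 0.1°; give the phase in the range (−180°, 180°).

82.0 dB, -43.7°

Substitute s = j20:
Numerator: 500(j20)^2 + 456000(j20) + 8920000 = 8720000 + j9120000
Denominator: (j20)^2 + 50(j20) + 400 = 0 + j1000
|N| = √(8720000² + 9120000²) ≈ 1.2618e+07, ∠N ≈ 46.28°
|D| = √(0² + 1000²) ≈ 1000, ∠D ≈ 90.00°
|T| = 1.2618e+07 / 1000 ≈ 12618
Gain = 20 log₁₀(12618) ≈ 82.02 dB
∠T = 46.28° − 90.00° = -43.72°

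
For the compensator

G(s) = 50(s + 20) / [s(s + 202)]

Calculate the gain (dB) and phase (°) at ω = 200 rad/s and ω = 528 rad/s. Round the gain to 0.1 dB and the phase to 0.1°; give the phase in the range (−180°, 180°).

At s = jω = j200:
zero (s+20): 20 + j200 → |·| = √(20²+200²) = √40400 ≈ 201, ∠ = arctan(200/20) ≈ 84.29°
pole (s+202): 202 + j200 → |·| = √(202²+200²) = √80804 ≈ 284.26, ∠ = arctan(200/202) ≈ 44.71°
pole at origin: |s| = 200, ∠ = 90.00° (in denominator)
|G| = 50 · 201 / 56852 ≈ 0.17677
Gain = 20 log₁₀(0.17677) ≈ -15.05 dB
∠G = 84.29° − 134.71° = -50.42°

At s = jω = j528:
zero (s+20): 20 + j528 → |·| = √(20²+528²) = √279184 ≈ 528.38, ∠ = arctan(528/20) ≈ 87.83°
pole (s+202): 202 + j528 → |·| = √(202²+528²) = √319588 ≈ 565.32, ∠ = arctan(528/202) ≈ 69.06°
pole at origin: |s| = 528, ∠ = 90.00° (in denominator)
|G| = 50 · 528.38 / 2.9849e+05 ≈ 0.088509
Gain = 20 log₁₀(0.088509) ≈ -21.06 dB
∠G = 87.83° − 159.06° = -71.23°

ω = 200: -15.1 dB, -50.4°; ω = 528: -21.1 dB, -71.2°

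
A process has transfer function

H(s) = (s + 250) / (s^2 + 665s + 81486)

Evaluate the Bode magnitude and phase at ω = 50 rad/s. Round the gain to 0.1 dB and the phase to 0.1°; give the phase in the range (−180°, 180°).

Substitute s = j50:
Numerator: (j50) + 250 = 250 + j50
Denominator: (j50)^2 + 665(j50) + 81486 = 78986 + j33250
|N| = √(250² + 50²) ≈ 254.95, ∠N ≈ 11.31°
|D| = √(78986² + 33250²) ≈ 85699, ∠D ≈ 22.83°
|H| = 254.95 / 85699 ≈ 0.0029749
Gain = 20 log₁₀(0.0029749) ≈ -50.53 dB
∠H = 11.31° − 22.83° = -11.52°

-50.5 dB, -11.5°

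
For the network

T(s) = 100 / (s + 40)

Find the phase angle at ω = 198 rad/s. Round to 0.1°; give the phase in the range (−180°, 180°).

Substitute s = j198:
Numerator: 100 = 100 + j0
Denominator: (j198) + 40 = 40 + j198
|N| = √(100² + 0²) ≈ 100, ∠N ≈ 0.00°
|D| = √(40² + 198²) ≈ 202, ∠D ≈ 78.58°
∠T = 0.00° − 78.58° = -78.58°

-78.6°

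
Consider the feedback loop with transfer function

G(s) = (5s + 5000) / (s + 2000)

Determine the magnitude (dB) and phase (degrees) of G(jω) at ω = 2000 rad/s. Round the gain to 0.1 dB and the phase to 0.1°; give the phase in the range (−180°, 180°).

Substitute s = j2000:
Numerator: 5(j2000) + 5000 = 5000 + j10000
Denominator: (j2000) + 2000 = 2000 + j2000
|N| = √(5000² + 10000²) ≈ 11180, ∠N ≈ 63.43°
|D| = √(2000² + 2000²) ≈ 2828.4, ∠D ≈ 45.00°
|G| = 11180 / 2828.4 ≈ 3.9528
Gain = 20 log₁₀(3.9528) ≈ 11.94 dB
∠G = 63.43° − 45.00° = 18.43°

11.9 dB, 18.4°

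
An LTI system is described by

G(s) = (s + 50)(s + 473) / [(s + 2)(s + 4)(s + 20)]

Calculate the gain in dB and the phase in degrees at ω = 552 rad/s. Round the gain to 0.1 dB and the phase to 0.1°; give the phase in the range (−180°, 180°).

-52.4 dB, -133.1°

At s = jω = j552:
zero (s+50): 50 + j552 → |·| = √(50²+552²) = √307204 ≈ 554.26, ∠ = arctan(552/50) ≈ 84.82°
zero (s+473): 473 + j552 → |·| = √(473²+552²) = √528433 ≈ 726.93, ∠ = arctan(552/473) ≈ 49.41°
pole (s+2): 2 + j552 → |·| = √(2²+552²) = √304708 ≈ 552, ∠ = arctan(552/2) ≈ 89.79°
pole (s+4): 4 + j552 → |·| = √(4²+552²) = √304720 ≈ 552.01, ∠ = arctan(552/4) ≈ 89.58°
pole (s+20): 20 + j552 → |·| = √(20²+552²) = √305104 ≈ 552.36, ∠ = arctan(552/20) ≈ 87.92°
|G| = 1 · 4.0291e+05 / 1.6831e+08 ≈ 0.0023939
Gain = 20 log₁₀(0.0023939) ≈ -52.42 dB
∠G = 134.23° − 267.29° = -133.06°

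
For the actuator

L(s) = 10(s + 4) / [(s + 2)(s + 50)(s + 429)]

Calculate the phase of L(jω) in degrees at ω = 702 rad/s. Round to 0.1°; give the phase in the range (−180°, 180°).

-144.7°

At s = jω = j702:
zero (s+4): 4 + j702 → |·| = √(4²+702²) = √492820 ≈ 702.01, ∠ = arctan(702/4) ≈ 89.67°
pole (s+2): 2 + j702 → |·| = √(2²+702²) = √492808 ≈ 702, ∠ = arctan(702/2) ≈ 89.84°
pole (s+50): 50 + j702 → |·| = √(50²+702²) = √495304 ≈ 703.78, ∠ = arctan(702/50) ≈ 85.93°
pole (s+429): 429 + j702 → |·| = √(429²+702²) = √676845 ≈ 822.71, ∠ = arctan(702/429) ≈ 58.57°
∠L = 89.67° − 234.34° = -144.67°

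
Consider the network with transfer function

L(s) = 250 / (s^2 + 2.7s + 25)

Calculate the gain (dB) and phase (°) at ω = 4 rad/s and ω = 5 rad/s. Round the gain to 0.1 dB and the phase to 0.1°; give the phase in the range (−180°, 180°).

ω = 4: 25.0 dB, -50.2°; ω = 5: 25.4 dB, -90.0°

At s = jω = j4:
quadratic: (j4)² + 2.7·j4 + 25 = 9 + j10.8 → |·| ≈ 14.058, ∠ ≈ 50.19°
|L| = 250 / 14.058 ≈ 17.783
Gain = 20 log₁₀(17.783) ≈ 25.00 dB
∠L = 0.00° − 50.19° = -50.19°

At s = jω = j5:
quadratic: (j5)² + 2.7·j5 + 25 = 0 + j13.5 → |·| ≈ 13.5, ∠ ≈ 90.00°
|L| = 250 / 13.5 ≈ 18.519
Gain = 20 log₁₀(18.519) ≈ 25.35 dB
∠L = 0.00° − 90.00° = -90.00°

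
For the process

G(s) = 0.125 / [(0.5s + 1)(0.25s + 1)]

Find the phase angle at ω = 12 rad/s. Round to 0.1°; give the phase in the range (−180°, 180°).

-152.1°

At ω = 12 rad/s:
pole (1 + j12·0.5) = 1 + j6 → |·| ≈ 6.0828, ∠ ≈ 80.54°
pole (1 + j12·0.25) = 1 + j3 → |·| ≈ 3.1623, ∠ ≈ 71.57°
∠G = (0°) − (80.54° + 71.57°) = -152.11°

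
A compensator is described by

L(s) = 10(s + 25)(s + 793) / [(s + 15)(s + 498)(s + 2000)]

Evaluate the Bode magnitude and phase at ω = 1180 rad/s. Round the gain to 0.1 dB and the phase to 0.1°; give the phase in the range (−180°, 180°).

At s = jω = j1180:
zero (s+25): 25 + j1180 → |·| = √(25²+1180²) = √1393025 ≈ 1180.3, ∠ = arctan(1180/25) ≈ 88.79°
zero (s+793): 793 + j1180 → |·| = √(793²+1180²) = √2021249 ≈ 1421.7, ∠ = arctan(1180/793) ≈ 56.10°
pole (s+15): 15 + j1180 → |·| = √(15²+1180²) = √1392625 ≈ 1180.1, ∠ = arctan(1180/15) ≈ 89.27°
pole (s+498): 498 + j1180 → |·| = √(498²+1180²) = √1640404 ≈ 1280.8, ∠ = arctan(1180/498) ≈ 67.12°
pole (s+2000): 2000 + j1180 → |·| = √(2000²+1180²) = √5392400 ≈ 2322.2, ∠ = arctan(1180/2000) ≈ 30.54°
|L| = 10 · 1.678e+06 / 3.5099e+09 ≈ 0.0047808
Gain = 20 log₁₀(0.0047808) ≈ -46.41 dB
∠L = 144.89° − 186.93° = -42.04°

-46.4 dB, -42.0°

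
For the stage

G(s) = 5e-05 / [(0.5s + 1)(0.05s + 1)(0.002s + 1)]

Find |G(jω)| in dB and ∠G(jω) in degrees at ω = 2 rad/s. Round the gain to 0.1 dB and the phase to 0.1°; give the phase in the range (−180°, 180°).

-89.1 dB, -50.9°

At ω = 2 rad/s:
pole (1 + j2·0.5) = 1 + j1 → |·| ≈ 1.4142, ∠ ≈ 45.00°
pole (1 + j2·0.05) = 1 + j0.1 → |·| ≈ 1.005, ∠ ≈ 5.71°
pole (1 + j2·0.002) = 1 + j0.004 → |·| ≈ 1, ∠ ≈ 0.23°
|G| = 5e-05 · 1 / (1.4142 · 1.005 · 1) ≈ 3.518e-05
Gain = 20 log₁₀(3.518e-05) ≈ -89.07 dB
∠G = (0°) − (45.00° + 5.71° + 0.23°) = -50.94°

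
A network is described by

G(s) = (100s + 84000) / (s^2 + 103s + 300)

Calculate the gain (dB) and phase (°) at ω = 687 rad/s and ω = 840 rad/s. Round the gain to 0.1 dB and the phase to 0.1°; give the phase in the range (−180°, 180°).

ω = 687: -12.9 dB, -132.2°; ω = 840: -15.5 dB, -128.0°

Substitute s = j687:
Numerator: 100(j687) + 84000 = 84000 + j68700
Denominator: (j687)^2 + 103(j687) + 300 = -471669 + j70761
|N| = √(84000² + 68700²) ≈ 1.0852e+05, ∠N ≈ 39.28°
|D| = √(471669² + 70761²) ≈ 4.7695e+05, ∠D ≈ 171.47°
|G| = 1.0852e+05 / 4.7695e+05 ≈ 0.22753
Gain = 20 log₁₀(0.22753) ≈ -12.86 dB
∠G = 39.28° − 171.47° = -132.19°

Substitute s = j840:
Numerator: 100(j840) + 84000 = 84000 + j84000
Denominator: (j840)^2 + 103(j840) + 300 = -705300 + j86520
|N| = √(84000² + 84000²) ≈ 1.1879e+05, ∠N ≈ 45.00°
|D| = √(705300² + 86520²) ≈ 7.1059e+05, ∠D ≈ 173.01°
|G| = 1.1879e+05 / 7.1059e+05 ≈ 0.16717
Gain = 20 log₁₀(0.16717) ≈ -15.54 dB
∠G = 45.00° − 173.01° = -128.01°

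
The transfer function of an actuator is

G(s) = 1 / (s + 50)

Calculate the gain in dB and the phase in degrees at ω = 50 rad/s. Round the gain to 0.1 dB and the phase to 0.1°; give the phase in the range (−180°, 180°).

Substitute s = j50:
Numerator: 1 = 1 + j0
Denominator: (j50) + 50 = 50 + j50
|N| = √(1² + 0²) ≈ 1, ∠N ≈ 0.00°
|D| = √(50² + 50²) ≈ 70.711, ∠D ≈ 45.00°
|G| = 1 / 70.711 ≈ 0.014142
Gain = 20 log₁₀(0.014142) ≈ -36.99 dB
∠G = 0.00° − 45.00° = -45.00°

-37.0 dB, -45.0°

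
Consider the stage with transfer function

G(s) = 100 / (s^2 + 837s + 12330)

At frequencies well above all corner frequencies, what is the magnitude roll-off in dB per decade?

-40 dB/decade

Each pole contributes −20 dB/decade at high frequency; each zero contributes +20 dB/decade.
Net: 0 zero(s) − 2 pole(s) → -40 dB/decade.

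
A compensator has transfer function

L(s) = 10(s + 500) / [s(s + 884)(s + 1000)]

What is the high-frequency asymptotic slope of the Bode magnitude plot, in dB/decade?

Each pole contributes −20 dB/decade at high frequency; each zero contributes +20 dB/decade.
Net: 1 zero(s) − 3 pole(s) → -40 dB/decade.

-40 dB/decade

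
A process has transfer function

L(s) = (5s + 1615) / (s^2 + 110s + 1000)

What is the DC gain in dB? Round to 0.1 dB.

L(0) = 1615 / 1000 = 1.615
20 log₁₀(1.615) ≈ 4.16 dB

4.2 dB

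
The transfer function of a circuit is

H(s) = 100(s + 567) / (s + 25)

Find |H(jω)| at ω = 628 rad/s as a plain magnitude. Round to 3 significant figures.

135

At s = jω = j628:
zero (s+567): 567 + j628 → |·| = √(567²+628²) = √715873 ≈ 846.09, ∠ = arctan(628/567) ≈ 47.92°
pole (s+25): 25 + j628 → |·| = √(25²+628²) = √395009 ≈ 628.5, ∠ = arctan(628/25) ≈ 87.72°
|H| = 100 · 846.09 / 628.5 ≈ 134.62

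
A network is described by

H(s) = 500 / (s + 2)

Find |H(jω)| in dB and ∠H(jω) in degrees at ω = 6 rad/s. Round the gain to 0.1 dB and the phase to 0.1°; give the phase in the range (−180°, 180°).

38.0 dB, -71.6°

At s = jω = j6:
pole (s+2): 2 + j6 → |·| = √(2²+6²) = √40 ≈ 6.3246, ∠ = arctan(6/2) ≈ 71.57°
|H| = 500 / 6.3246 ≈ 79.056
Gain = 20 log₁₀(79.056) ≈ 37.96 dB
∠H = 0.00° − 71.57° = -71.57°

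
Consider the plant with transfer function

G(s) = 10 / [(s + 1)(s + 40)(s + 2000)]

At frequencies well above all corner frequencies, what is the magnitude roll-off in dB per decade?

Each pole contributes −20 dB/decade at high frequency; each zero contributes +20 dB/decade.
Net: 0 zero(s) − 3 pole(s) → -60 dB/decade.

-60 dB/decade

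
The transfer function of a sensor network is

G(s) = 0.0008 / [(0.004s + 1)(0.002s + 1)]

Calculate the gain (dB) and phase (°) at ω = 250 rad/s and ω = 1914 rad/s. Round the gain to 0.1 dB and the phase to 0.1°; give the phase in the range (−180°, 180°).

At ω = 250 rad/s:
pole (1 + j250·0.004) = 1 + j1 → |·| ≈ 1.4142, ∠ ≈ 45.00°
pole (1 + j250·0.002) = 1 + j0.5 → |·| ≈ 1.118, ∠ ≈ 26.57°
|G| = 0.0008 · 1 / (1.4142 · 1.118) ≈ 0.00050598
Gain = 20 log₁₀(0.00050598) ≈ -65.92 dB
∠G = (0°) − (45.00° + 26.57°) = -71.57°

At ω = 1914 rad/s:
pole (1 + j1914·0.004) = 1 + j7.656 → |·| ≈ 7.721, ∠ ≈ 82.56°
pole (1 + j1914·0.002) = 1 + j3.828 → |·| ≈ 3.9565, ∠ ≈ 75.36°
|G| = 0.0008 · 1 / (7.721 · 3.9565) ≈ 2.6188e-05
Gain = 20 log₁₀(2.6188e-05) ≈ -91.64 dB
∠G = (0°) − (82.56° + 75.36°) = -157.92°

ω = 250: -65.9 dB, -71.6°; ω = 1914: -91.6 dB, -157.9°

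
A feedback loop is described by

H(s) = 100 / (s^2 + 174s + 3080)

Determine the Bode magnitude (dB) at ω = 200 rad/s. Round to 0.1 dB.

-54.1 dB

Substitute s = j200:
Numerator: 100 = 100 + j0
Denominator: (j200)^2 + 174(j200) + 3080 = -36920 + j34800
|N| = √(100² + 0²) ≈ 100, ∠N ≈ 0.00°
|D| = √(36920² + 34800²) ≈ 50736, ∠D ≈ 136.69°
|H| = 100 / 50736 ≈ 0.001971
Gain = 20 log₁₀(0.001971) ≈ -54.11 dB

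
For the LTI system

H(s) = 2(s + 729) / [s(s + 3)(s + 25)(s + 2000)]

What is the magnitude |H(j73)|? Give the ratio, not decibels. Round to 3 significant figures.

1.78e-06

At s = jω = j73:
zero (s+729): 729 + j73 → |·| = √(729²+73²) = √536770 ≈ 732.65, ∠ = arctan(73/729) ≈ 5.72°
pole (s+3): 3 + j73 → |·| = √(3²+73²) = √5338 ≈ 73.062, ∠ = arctan(73/3) ≈ 87.65°
pole (s+25): 25 + j73 → |·| = √(25²+73²) = √5954 ≈ 77.162, ∠ = arctan(73/25) ≈ 71.10°
pole (s+2000): 2000 + j73 → |·| = √(2000²+73²) = √4005329 ≈ 2001.3, ∠ = arctan(73/2000) ≈ 2.09°
pole at origin: |s| = 73, ∠ = 90.00° (in denominator)
|H| = 2 · 732.65 / 8.2363e+08 ≈ 1.7791e-06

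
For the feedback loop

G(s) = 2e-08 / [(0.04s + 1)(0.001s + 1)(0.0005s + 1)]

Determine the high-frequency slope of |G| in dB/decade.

Each pole contributes −20 dB/decade at high frequency; each zero contributes +20 dB/decade.
Net: 0 zero(s) − 3 pole(s) → -60 dB/decade.

-60 dB/decade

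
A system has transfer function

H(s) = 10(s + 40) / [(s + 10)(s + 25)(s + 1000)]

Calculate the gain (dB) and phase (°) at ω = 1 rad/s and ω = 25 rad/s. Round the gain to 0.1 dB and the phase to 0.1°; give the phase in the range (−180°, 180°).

ω = 1: -56.0 dB, -6.6°; ω = 25: -66.1 dB, -82.6°

At s = jω = j1:
zero (s+40): 40 + j1 → |·| = √(40²+1²) = √1601 ≈ 40.012, ∠ = arctan(1/40) ≈ 1.43°
pole (s+10): 10 + j1 → |·| = √(10²+1²) = √101 ≈ 10.05, ∠ = arctan(1/10) ≈ 5.71°
pole (s+25): 25 + j1 → |·| = √(25²+1²) = √626 ≈ 25.02, ∠ = arctan(1/25) ≈ 2.29°
pole (s+1000): 1000 + j1 → |·| = √(1000²+1²) = √1000001 ≈ 1000, ∠ = arctan(1/1000) ≈ 0.06°
|H| = 10 · 40.012 / 2.5145e+05 ≈ 0.0015913
Gain = 20 log₁₀(0.0015913) ≈ -55.96 dB
∠H = 1.43° − 8.06° = -6.63°

At s = jω = j25:
zero (s+40): 40 + j25 → |·| = √(40²+25²) = √2225 ≈ 47.17, ∠ = arctan(25/40) ≈ 32.01°
pole (s+10): 10 + j25 → |·| = √(10²+25²) = √725 ≈ 26.926, ∠ = arctan(25/10) ≈ 68.20°
pole (s+25): 25 + j25 → |·| = √(25²+25²) = √1250 ≈ 35.355, ∠ = arctan(25/25) ≈ 45.00°
pole (s+1000): 1000 + j25 → |·| = √(1000²+25²) = √1000625 ≈ 1000.3, ∠ = arctan(25/1000) ≈ 1.43°
|H| = 10 · 47.17 / 9.5225e+05 ≈ 0.00049535
Gain = 20 log₁₀(0.00049535) ≈ -66.10 dB
∠H = 32.01° − 114.63° = -82.62°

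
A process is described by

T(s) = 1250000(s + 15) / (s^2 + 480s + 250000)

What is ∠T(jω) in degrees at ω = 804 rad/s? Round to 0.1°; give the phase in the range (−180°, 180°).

At s = jω = j804:
zero (s+15): 15 + j804 → |·| = √(15²+804²) = √646641 ≈ 804.14, ∠ = arctan(804/15) ≈ 88.93°
quadratic: (j804)² + 480·j804 + 250000 = -396416 + j385920 → |·| ≈ 5.5324e+05, ∠ ≈ 135.77°
∠T = 88.93° − 135.77° = -46.84°

-46.8°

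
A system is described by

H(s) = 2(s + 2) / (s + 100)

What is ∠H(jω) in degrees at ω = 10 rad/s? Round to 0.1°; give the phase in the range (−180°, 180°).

At s = jω = j10:
zero (s+2): 2 + j10 → |·| = √(2²+10²) = √104 ≈ 10.198, ∠ = arctan(10/2) ≈ 78.69°
pole (s+100): 100 + j10 → |·| = √(100²+10²) = √10100 ≈ 100.5, ∠ = arctan(10/100) ≈ 5.71°
∠H = 78.69° − 5.71° = 72.98°

73.0°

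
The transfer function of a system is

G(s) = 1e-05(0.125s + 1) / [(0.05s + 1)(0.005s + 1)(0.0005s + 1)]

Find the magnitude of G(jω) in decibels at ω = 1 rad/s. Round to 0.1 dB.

-99.9 dB

At ω = 1 rad/s:
zero (1 + j1·0.125) = 1 + j0.125 → |·| ≈ 1.0078, ∠ ≈ 7.13°
pole (1 + j1·0.05) = 1 + j0.05 → |·| ≈ 1.0012, ∠ ≈ 2.86°
pole (1 + j1·0.005) = 1 + j0.005 → |·| ≈ 1, ∠ ≈ 0.29°
pole (1 + j1·0.0005) = 1 + j0.0005 → |·| ≈ 1, ∠ ≈ 0.03°
|G| = 1e-05 · 1.0078 / (1.0012 · 1 · 1) ≈ 1.0066e-05
Gain = 20 log₁₀(1.0066e-05) ≈ -99.94 dB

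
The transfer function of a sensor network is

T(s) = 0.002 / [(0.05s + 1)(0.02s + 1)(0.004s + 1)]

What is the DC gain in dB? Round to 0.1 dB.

T(0) = 0.002 · 1 / 1 = 0.002
20 log₁₀(0.002) ≈ -53.98 dB

-54.0 dB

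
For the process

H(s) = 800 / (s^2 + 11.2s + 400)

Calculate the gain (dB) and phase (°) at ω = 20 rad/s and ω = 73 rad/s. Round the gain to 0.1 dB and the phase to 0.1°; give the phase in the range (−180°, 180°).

At s = jω = j20:
quadratic: (j20)² + 11.2·j20 + 400 = 0 + j224 → |·| ≈ 224, ∠ ≈ 90.00°
|H| = 800 / 224 ≈ 3.5714
Gain = 20 log₁₀(3.5714) ≈ 11.06 dB
∠H = 0.00° − 90.00° = -90.00°

At s = jω = j73:
quadratic: (j73)² + 11.2·j73 + 400 = -4929 + j817.6 → |·| ≈ 4996.3, ∠ ≈ 170.58°
|H| = 800 / 4996.3 ≈ 0.16012
Gain = 20 log₁₀(0.16012) ≈ -15.91 dB
∠H = 0.00° − 170.58° = -170.58°

ω = 20: 11.1 dB, -90.0°; ω = 73: -15.9 dB, -170.6°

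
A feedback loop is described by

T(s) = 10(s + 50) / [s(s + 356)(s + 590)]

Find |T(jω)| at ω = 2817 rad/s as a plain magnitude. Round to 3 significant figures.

At s = jω = j2817:
zero (s+50): 50 + j2817 → |·| = √(50²+2817²) = √7937989 ≈ 2817.4, ∠ = arctan(2817/50) ≈ 88.98°
pole (s+356): 356 + j2817 → |·| = √(356²+2817²) = √8062225 ≈ 2839.4, ∠ = arctan(2817/356) ≈ 82.80°
pole (s+590): 590 + j2817 → |·| = √(590²+2817²) = √8283589 ≈ 2878.1, ∠ = arctan(2817/590) ≈ 78.17°
pole at origin: |s| = 2817, ∠ = 90.00° (in denominator)
|T| = 10 · 2817.4 / 2.3021e+10 ≈ 1.2238e-06

1.22e-06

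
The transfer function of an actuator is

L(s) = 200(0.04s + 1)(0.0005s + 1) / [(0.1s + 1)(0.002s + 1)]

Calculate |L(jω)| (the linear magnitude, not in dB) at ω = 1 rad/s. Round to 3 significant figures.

199

At ω = 1 rad/s:
zero (1 + j1·0.04) = 1 + j0.04 → |·| ≈ 1.0008, ∠ ≈ 2.29°
zero (1 + j1·0.0005) = 1 + j0.0005 → |·| ≈ 1, ∠ ≈ 0.03°
pole (1 + j1·0.1) = 1 + j0.1 → |·| ≈ 1.005, ∠ ≈ 5.71°
pole (1 + j1·0.002) = 1 + j0.002 → |·| ≈ 1, ∠ ≈ 0.11°
|L| = 200 · 1.0008 · 1 / (1.005 · 1) ≈ 199.16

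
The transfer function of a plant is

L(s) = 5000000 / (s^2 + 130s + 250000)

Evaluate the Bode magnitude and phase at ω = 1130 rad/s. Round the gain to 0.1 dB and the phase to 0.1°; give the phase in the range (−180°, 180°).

At s = jω = j1130:
quadratic: (j1130)² + 130·j1130 + 250000 = -1026900 + j146900 → |·| ≈ 1.0374e+06, ∠ ≈ 171.86°
|L| = 5000000 / 1.0374e+06 ≈ 4.8197
Gain = 20 log₁₀(4.8197) ≈ 13.66 dB
∠L = 0.00° − 171.86° = -171.86°

13.7 dB, -171.9°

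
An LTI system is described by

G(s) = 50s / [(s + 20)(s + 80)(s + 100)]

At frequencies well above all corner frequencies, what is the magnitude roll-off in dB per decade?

Each pole contributes −20 dB/decade at high frequency; each zero contributes +20 dB/decade.
Net: 1 zero(s) − 3 pole(s) → -40 dB/decade.

-40 dB/decade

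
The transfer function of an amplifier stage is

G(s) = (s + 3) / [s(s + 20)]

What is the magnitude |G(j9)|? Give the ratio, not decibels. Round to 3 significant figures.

0.0481

At s = jω = j9:
zero (s+3): 3 + j9 → |·| = √(3²+9²) = √90 ≈ 9.4868, ∠ = arctan(9/3) ≈ 71.57°
pole (s+20): 20 + j9 → |·| = √(20²+9²) = √481 ≈ 21.932, ∠ = arctan(9/20) ≈ 24.23°
pole at origin: |s| = 9, ∠ = 90.00° (in denominator)
|G| = 1 · 9.4868 / 197.39 ≈ 0.048061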